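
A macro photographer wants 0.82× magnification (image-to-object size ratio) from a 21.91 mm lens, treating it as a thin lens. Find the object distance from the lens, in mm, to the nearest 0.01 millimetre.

48.63 mm

With m = dᵢ/dₒ and 1/f = 1/dₒ + 1/dᵢ, substituting dᵢ = m·dₒ gives 1/f = (1 + 1/m)/dₒ, hence dₒ = f·(1 + 1/m).
dₒ = 21.91 × (1 + 1/0.82) = 21.91 × 2.21951 ≈ 48.630 mm.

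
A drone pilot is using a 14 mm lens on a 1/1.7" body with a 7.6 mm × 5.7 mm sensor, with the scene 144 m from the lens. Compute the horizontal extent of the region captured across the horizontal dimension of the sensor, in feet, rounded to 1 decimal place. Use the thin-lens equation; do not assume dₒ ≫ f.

dₒ: 144 m = 144000 mm.
Similar triangles through the lens centre give W/dₒ = w/dᵢ; with 1/f = 1/dₒ + 1/dᵢ this gives W = w·(dₒ − f)/f.
W = 7.6 mm × (144000 − 14) / 14 = 7.6 × 10284.7143 ≈ 78163.829 mm = 78163.829/304.8 ft = 256.443 ft.

256.4 ft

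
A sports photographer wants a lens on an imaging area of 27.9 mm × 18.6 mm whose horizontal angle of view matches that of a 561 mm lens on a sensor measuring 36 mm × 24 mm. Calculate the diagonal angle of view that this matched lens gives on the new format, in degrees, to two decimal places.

Equal horizontal AOV ⇒ f₂ = f₁ · 27.9/36 = 561 × 0.77500 ≈ 434.7750 mm.
Sensor diagonal = √(27.9² + 18.6²) = √1124.3700 ≈ 33.5316 mm.
Diagonal AOV on the new format = 2·arctan(33.5316 / (2 × 434.7750)) = 2·arctan(0.03856) ≈ 4.4167°.

4.42°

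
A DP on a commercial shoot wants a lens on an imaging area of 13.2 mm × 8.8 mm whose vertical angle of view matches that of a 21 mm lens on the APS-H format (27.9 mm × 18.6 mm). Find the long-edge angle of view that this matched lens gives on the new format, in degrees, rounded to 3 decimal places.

67.191°

Equal vertical AOV ⇒ f₂ = f₁ · 8.8/18.6 = 21 × 0.47312 ≈ 9.9355 mm.
Long-edge AOV on the new format = 2·arctan(13.2 / (2 × 9.9355)) = 2·arctan(0.66429) ≈ 67.1910°.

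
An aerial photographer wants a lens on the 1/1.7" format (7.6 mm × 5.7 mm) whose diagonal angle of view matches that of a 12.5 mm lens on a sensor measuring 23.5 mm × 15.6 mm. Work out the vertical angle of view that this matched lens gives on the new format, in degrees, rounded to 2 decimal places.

Sensor diagonal = √(23.5² + 15.6²) = √795.6100 ≈ 28.2066 mm.
Sensor diagonal = √(7.6² + 5.7²) = √90.2500 ≈ 9.5000 mm.
Equal diagonal AOV ⇒ f₂ = f₁ · 9.5000/28.2066 = 12.5 × 0.33680 ≈ 4.2100 mm.
Vertical AOV on the new format = 2·arctan(5.7 / (2 × 4.2100)) = 2·arctan(0.67696) ≈ 68.1927°.

68.19°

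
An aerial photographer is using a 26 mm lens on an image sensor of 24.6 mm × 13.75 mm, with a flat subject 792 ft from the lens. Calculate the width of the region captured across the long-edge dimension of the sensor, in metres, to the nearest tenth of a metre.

dₒ: 792 ft × 304.8 mm/ft = 241401.59 mm.
Similar triangles through the lens centre give W/dₒ = w/dᵢ; with 1/f = 1/dₒ + 1/dᵢ this gives W = w·(dₒ − f)/f.
W = 24.6 mm × (241402 − 26) / 26 = 24.6 × 9283.6766 ≈ 228378.445 mm = 228.378 m.

228.4 m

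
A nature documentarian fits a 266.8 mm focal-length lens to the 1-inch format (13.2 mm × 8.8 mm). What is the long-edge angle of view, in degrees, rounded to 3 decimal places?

Angle of view α = 2·arctan(w/2f) with w = 13.2 mm and f = 266.8 mm.
w/2f = 0.02474; arctan(0.02474) ≈ 1.4171°, so α ≈ 2.8341°.

2.834°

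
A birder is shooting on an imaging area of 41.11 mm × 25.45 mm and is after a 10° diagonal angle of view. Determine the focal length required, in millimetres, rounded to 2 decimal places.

Sensor diagonal = √(41.11² + 25.45²) = √2337.7346 ≈ 48.3501 mm.
From α = 2·arctan(d/2f) we get f = d / (2·tan(α/2)).
With d = 48.3501 mm and α/2 = 5°, tan(α/2) ≈ 0.08749, so f ≈ 48.3501 / 0.17498 ≈ 276.3222 mm.

276.32 mm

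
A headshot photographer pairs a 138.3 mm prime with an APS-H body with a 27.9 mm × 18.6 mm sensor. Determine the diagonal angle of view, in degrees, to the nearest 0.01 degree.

Sensor diagonal = √(27.9² + 18.6²) = √1124.3700 ≈ 33.5316 mm.
Angle of view α = 2·arctan(d/2f) with d = 33.5316 mm and f = 138.3 mm.
d/2f = 0.12123; arctan(0.12123) ≈ 6.9121°, so α ≈ 13.8242°.

13.82°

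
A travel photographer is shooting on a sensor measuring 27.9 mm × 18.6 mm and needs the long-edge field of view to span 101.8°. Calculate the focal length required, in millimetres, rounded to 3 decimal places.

From α = 2·arctan(w/2f) we get f = w / (2·tan(α/2)).
With w = 27.9 mm and α/2 = 50.9°, tan(α/2) ≈ 1.23050, so f ≈ 27.9 / 2.46100 ≈ 11.3369 mm.

11.337 mm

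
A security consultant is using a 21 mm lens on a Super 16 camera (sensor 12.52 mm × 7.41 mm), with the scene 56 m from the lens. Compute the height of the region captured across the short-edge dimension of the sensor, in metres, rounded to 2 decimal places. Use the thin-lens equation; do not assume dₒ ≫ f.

19.75 m

dₒ: 56 m = 56000 mm.
Similar triangles through the lens centre give W/dₒ = h/dᵢ; with 1/f = 1/dₒ + 1/dᵢ this gives W = h·(dₒ − f)/f.
W = 7.41 mm × (56000 − 21) / 21 = 7.41 × 2665.6667 ≈ 19752.590 mm = 19.7526 m.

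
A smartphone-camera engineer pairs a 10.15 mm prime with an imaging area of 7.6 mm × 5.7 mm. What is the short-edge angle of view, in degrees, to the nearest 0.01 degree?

31.37°

Angle of view α = 2·arctan(h/2f) with h = 5.7 mm and f = 10.15 mm.
h/2f = 0.28079; arctan(0.28079) ≈ 15.6841°, so α ≈ 31.3682°.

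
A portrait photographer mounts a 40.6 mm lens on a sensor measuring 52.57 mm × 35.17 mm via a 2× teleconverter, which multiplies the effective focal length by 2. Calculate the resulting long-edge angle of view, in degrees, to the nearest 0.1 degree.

Effective focal length f = 40.6 × 2 = 81.2 mm.
α = 2·arctan(52.57 / (2 × 81.2)) = 2·arctan(0.32371) ≈ 35.8742°.

35.9°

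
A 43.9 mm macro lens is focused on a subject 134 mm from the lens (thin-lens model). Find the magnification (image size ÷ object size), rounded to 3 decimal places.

0.487×

Thin lens: 1/f = 1/dₒ + 1/dᵢ → 1/dᵢ = 1/43.9 − 1/134 = 0.0153164 mm⁻¹, so dᵢ ≈ 65.2897 mm.
Magnification m = dᵢ/dₒ = 65.2897/134 ≈ 0.48724.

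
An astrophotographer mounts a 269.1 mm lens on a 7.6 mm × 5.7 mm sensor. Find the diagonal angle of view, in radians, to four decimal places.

Sensor diagonal = √(7.6² + 5.7²) = √90.2500 ≈ 9.5000 mm.
Angle of view α = 2·arctan(d/2f) with d = 9.5000 mm and f = 269.1 mm.
d/2f = 0.01765; arctan(0.01765) ≈ 0.0176 rad, so α ≈ 0.0353 rad.

0.0353 rad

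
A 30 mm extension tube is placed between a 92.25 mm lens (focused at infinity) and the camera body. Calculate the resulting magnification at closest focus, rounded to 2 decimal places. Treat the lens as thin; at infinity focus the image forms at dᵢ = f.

0.33×

The tube moves the image plane from f to f + e, so dᵢ = 92.25 + 30 = 122.25 mm. Focus is achieved when 1/f = 1/dₒ + 1/dᵢ, giving dₒ = 1/(1/f − 1/(f+e)).
Magnification m = dᵢ/dₒ = (f+e)·(1/f − 1/(f+e)) = e/f = 30/92.25 ≈ 0.3252.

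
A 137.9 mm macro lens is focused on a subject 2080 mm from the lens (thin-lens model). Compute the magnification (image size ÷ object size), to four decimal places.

0.0710×

Thin lens: 1/f = 1/dₒ + 1/dᵢ → 1/dᵢ = 1/137.9 − 1/2080 = 0.0067709 mm⁻¹, so dᵢ ≈ 147.6917 mm.
Magnification m = dᵢ/dₒ = 147.6917/2080 ≈ 0.07101.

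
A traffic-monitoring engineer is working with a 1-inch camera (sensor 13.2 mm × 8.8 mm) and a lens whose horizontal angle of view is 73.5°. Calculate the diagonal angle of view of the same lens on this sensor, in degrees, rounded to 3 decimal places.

83.814°

From the horizontal AOV: f = 13.2 / (2·tan(36.75°)) = 13.2 / 1.49347 ≈ 8.8385 mm.
Sensor diagonal = √(13.2² + 8.8²) = √251.6800 ≈ 15.8644 mm.
Diagonal AOV = 2·arctan(15.8644 / (2 × 8.8385)) = 2·arctan(0.89746) ≈ 83.8137°.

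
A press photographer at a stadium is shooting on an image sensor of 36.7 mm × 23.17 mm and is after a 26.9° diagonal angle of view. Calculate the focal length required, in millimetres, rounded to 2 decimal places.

Sensor diagonal = √(36.7² + 23.17²) = √1883.7389 ≈ 43.4021 mm.
From α = 2·arctan(d/2f) we get f = d / (2·tan(α/2)).
With d = 43.4021 mm and α/2 = 13.45°, tan(α/2) ≈ 0.23916, so f ≈ 43.4021 / 0.47831 ≈ 90.7401 mm.

90.74 mm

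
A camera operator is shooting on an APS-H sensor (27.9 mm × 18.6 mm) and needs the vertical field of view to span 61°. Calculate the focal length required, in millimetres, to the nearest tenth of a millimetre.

From α = 2·arctan(h/2f) we get f = h / (2·tan(α/2)).
With h = 18.6 mm and α/2 = 30.5°, tan(α/2) ≈ 0.58905, so f ≈ 18.6 / 1.17809 ≈ 15.7883 mm.

15.8 mm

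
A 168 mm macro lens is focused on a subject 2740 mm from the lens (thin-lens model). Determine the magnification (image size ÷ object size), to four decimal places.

0.0653×

Thin lens: 1/f = 1/dₒ + 1/dᵢ → 1/dᵢ = 1/168 − 1/2740 = 0.0055874 mm⁻¹, so dᵢ ≈ 178.9736 mm.
Magnification m = dᵢ/dₒ = 178.9736/2740 ≈ 0.06532.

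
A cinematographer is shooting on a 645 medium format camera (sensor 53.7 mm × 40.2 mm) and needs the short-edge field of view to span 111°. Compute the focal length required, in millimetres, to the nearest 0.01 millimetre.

From α = 2·arctan(h/2f) we get f = h / (2·tan(α/2)).
With h = 40.2 mm and α/2 = 55.5°, tan(α/2) ≈ 1.45501, so f ≈ 40.2 / 2.91002 ≈ 13.8143 mm.

13.81 mm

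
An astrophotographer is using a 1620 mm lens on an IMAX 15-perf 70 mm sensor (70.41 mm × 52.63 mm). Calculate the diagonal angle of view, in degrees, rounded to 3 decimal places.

Sensor diagonal = √(70.41² + 52.63²) = √7727.4850 ≈ 87.9061 mm.
Angle of view α = 2·arctan(d/2f) with d = 87.9061 mm and f = 1620 mm.
d/2f = 0.02713; arctan(0.02713) ≈ 1.5541°, so α ≈ 3.1083°.

3.108°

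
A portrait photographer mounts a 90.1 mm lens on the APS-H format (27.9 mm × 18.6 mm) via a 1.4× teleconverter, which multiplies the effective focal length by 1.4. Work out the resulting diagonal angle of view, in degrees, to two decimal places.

15.14°

Effective focal length f = 90.1 × 1.4 = 126.14 mm.
Sensor diagonal = √(27.9² + 18.6²) = √1124.3700 ≈ 33.5316 mm.
α = 2·arctan(33.532 / (2 × 126.14)) = 2·arctan(0.13291) ≈ 15.1421°.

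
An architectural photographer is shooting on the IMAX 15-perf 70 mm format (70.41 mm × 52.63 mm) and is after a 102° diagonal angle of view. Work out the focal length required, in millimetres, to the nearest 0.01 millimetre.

35.59 mm

Sensor diagonal = √(70.41² + 52.63²) = √7727.4850 ≈ 87.9061 mm.
From α = 2·arctan(d/2f) we get f = d / (2·tan(α/2)).
With d = 87.9061 mm and α/2 = 51°, tan(α/2) ≈ 1.23490, so f ≈ 87.9061 / 2.46979 ≈ 35.5925 mm.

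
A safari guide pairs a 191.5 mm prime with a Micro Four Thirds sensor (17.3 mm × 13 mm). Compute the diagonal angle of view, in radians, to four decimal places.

Sensor diagonal = √(17.3² + 13²) = √468.2900 ≈ 21.6400 mm.
Angle of view α = 2·arctan(d/2f) with d = 21.6400 mm and f = 191.5 mm.
d/2f = 0.05650; arctan(0.05650) ≈ 0.0564 rad, so α ≈ 0.1129 rad.

0.1129 rad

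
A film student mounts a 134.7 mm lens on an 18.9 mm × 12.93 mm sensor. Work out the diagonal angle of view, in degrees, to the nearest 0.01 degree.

9.72°

Sensor diagonal = √(18.9² + 12.93²) = √524.3949 ≈ 22.8997 mm.
Angle of view α = 2·arctan(d/2f) with d = 22.8997 mm and f = 134.7 mm.
d/2f = 0.08500; arctan(0.08500) ≈ 4.8586°, so α ≈ 9.7172°.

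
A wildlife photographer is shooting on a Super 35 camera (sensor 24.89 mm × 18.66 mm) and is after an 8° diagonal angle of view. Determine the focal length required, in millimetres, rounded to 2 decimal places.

Sensor diagonal = √(24.89² + 18.66²) = √967.7077 ≈ 31.1080 mm.
From α = 2·arctan(d/2f) we get f = d / (2·tan(α/2)).
With d = 31.1080 mm and α/2 = 4°, tan(α/2) ≈ 0.06993, so f ≈ 31.1080 / 0.13985 ≈ 222.4326 mm.

222.43 mm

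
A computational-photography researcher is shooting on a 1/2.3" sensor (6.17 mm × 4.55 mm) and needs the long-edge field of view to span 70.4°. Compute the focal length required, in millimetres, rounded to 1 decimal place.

4.4 mm

From α = 2·arctan(w/2f) we get f = w / (2·tan(α/2)).
With w = 6.17 mm and α/2 = 35.2°, tan(α/2) ≈ 0.70542, so f ≈ 6.17 / 1.41084 ≈ 4.3733 mm.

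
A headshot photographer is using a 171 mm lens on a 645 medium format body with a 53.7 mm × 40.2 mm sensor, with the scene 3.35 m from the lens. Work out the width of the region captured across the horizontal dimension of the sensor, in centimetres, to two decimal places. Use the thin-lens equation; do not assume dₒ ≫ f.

dₒ: 3.35 m = 3350 mm.
Similar triangles through the lens centre give W/dₒ = w/dᵢ; with 1/f = 1/dₒ + 1/dᵢ this gives W = w·(dₒ − f)/f.
W = 53.7 mm × (3350 − 171) / 171 = 53.7 × 18.5906 ≈ 998.318 mm = 99.8318 cm.

99.83 cm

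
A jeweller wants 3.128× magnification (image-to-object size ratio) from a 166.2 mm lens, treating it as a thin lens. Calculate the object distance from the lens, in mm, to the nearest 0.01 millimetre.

With m = dᵢ/dₒ and 1/f = 1/dₒ + 1/dᵢ, substituting dᵢ = m·dₒ gives 1/f = (1 + 1/m)/dₒ, hence dₒ = f·(1 + 1/m).
dₒ = 166.2 × (1 + 1/3.128) = 166.2 × 1.31969 ≈ 219.333 mm.

219.33 mm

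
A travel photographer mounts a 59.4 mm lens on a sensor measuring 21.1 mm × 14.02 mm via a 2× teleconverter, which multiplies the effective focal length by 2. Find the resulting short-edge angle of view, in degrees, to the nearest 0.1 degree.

Effective focal length f = 59.4 × 2 = 118.8 mm.
α = 2·arctan(14.02 / (2 × 118.8)) = 2·arctan(0.05901) ≈ 6.7538°.

6.8°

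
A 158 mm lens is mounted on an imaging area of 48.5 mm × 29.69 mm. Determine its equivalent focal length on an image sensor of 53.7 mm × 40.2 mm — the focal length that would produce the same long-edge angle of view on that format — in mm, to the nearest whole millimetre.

Equal angle of view means equal width/f ratio, so f₂ = f₁ · (width₂/width₁) = 158 × 53.7/48.5.
f₂ = 158 × 1.10722 ≈ 174.940 mm.

175 mm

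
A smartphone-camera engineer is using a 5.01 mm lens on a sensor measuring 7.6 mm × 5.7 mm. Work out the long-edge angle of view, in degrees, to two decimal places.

74.36°

Angle of view α = 2·arctan(w/2f) with w = 7.6 mm and f = 5.01 mm.
w/2f = 0.75848; arctan(0.75848) ≈ 37.1797°, so α ≈ 74.3594°.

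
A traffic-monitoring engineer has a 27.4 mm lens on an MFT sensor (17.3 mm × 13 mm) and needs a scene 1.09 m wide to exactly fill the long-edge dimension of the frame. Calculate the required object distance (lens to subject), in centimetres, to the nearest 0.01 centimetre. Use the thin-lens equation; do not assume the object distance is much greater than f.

W: 1.09 m = 1090 mm.
Magnification m = w/W = dᵢ/dₒ; combined with 1/f = 1/dₒ + 1/dᵢ this gives dₒ = f·(1 + W/w).
dₒ = 27.4 mm × (1 + 1090/17.3) = 27.4 × 64.0058 ≈ 1753.758 mm = 175.376 cm.

175.38 cm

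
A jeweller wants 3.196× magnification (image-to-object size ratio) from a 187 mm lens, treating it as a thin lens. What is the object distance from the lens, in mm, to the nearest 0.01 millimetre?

With m = dᵢ/dₒ and 1/f = 1/dₒ + 1/dᵢ, substituting dᵢ = m·dₒ gives 1/f = (1 + 1/m)/dₒ, hence dₒ = f·(1 + 1/m).
dₒ = 187 × (1 + 1/3.196) = 187 × 1.31289 ≈ 245.511 mm.

245.51 mm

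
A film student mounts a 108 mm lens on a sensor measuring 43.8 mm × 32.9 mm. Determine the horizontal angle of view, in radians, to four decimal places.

Angle of view α = 2·arctan(w/2f) with w = 43.8 mm and f = 108 mm.
w/2f = 0.20278; arctan(0.20278) ≈ 0.2001 rad, so α ≈ 0.4001 rad.

0.4001 rad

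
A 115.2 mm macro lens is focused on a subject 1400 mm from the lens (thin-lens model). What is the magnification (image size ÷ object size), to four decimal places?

0.0897×

Thin lens: 1/f = 1/dₒ + 1/dᵢ → 1/dᵢ = 1/115.2 − 1/1400 = 0.0079663 mm⁻¹, so dᵢ ≈ 125.5293 mm.
Magnification m = dᵢ/dₒ = 125.5293/1400 ≈ 0.08966.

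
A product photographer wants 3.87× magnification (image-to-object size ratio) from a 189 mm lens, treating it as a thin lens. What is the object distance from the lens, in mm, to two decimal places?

With m = dᵢ/dₒ and 1/f = 1/dₒ + 1/dᵢ, substituting dᵢ = m·dₒ gives 1/f = (1 + 1/m)/dₒ, hence dₒ = f·(1 + 1/m).
dₒ = 189 × (1 + 1/3.87) = 189 × 1.25840 ≈ 237.837 mm.

237.84 mm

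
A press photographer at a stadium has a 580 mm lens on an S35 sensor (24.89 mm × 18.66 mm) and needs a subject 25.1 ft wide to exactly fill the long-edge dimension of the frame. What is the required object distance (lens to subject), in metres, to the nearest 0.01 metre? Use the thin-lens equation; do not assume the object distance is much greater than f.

W: 25.1 ft × 304.8 mm/ft = 7650.48 mm.
Magnification m = w/W = dᵢ/dₒ; combined with 1/f = 1/dₒ + 1/dᵢ this gives dₒ = f·(1 + W/w).
dₒ = 580 mm × (1 + 7650.48/24.89) = 580 × 308.3716 ≈ 178855.543 mm = 178.856 m.

178.86 m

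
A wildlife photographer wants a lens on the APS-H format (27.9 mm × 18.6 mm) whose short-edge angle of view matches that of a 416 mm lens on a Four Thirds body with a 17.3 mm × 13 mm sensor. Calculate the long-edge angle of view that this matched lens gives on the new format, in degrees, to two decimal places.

Equal short-edge AOV ⇒ f₂ = f₁ · 18.6/13 = 416 × 1.43077 ≈ 595.2000 mm.
Long-edge AOV on the new format = 2·arctan(27.9 / (2 × 595.2000)) = 2·arctan(0.02344) ≈ 2.6852°.

2.69°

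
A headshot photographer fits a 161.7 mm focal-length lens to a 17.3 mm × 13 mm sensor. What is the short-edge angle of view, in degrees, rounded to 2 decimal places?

Angle of view α = 2·arctan(h/2f) with h = 13 mm and f = 161.7 mm.
h/2f = 0.04020; arctan(0.04020) ≈ 2.3019°, so α ≈ 4.6039°.

4.60°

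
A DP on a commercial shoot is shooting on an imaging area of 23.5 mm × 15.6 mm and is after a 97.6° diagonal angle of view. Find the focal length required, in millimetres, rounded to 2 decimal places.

12.35 mm

Sensor diagonal = √(23.5² + 15.6²) = √795.6100 ≈ 28.2066 mm.
From α = 2·arctan(d/2f) we get f = d / (2·tan(α/2)).
With d = 28.2066 mm and α/2 = 48.8°, tan(α/2) ≈ 1.14229, so f ≈ 28.2066 / 2.28458 ≈ 12.3465 mm.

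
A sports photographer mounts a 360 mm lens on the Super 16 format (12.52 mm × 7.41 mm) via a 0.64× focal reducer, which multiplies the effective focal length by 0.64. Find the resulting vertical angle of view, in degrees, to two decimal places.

Effective focal length f = 360 × 0.64 = 230.4 mm.
α = 2·arctan(7.41 / (2 × 230.4)) = 2·arctan(0.01608) ≈ 1.8426°.

1.84°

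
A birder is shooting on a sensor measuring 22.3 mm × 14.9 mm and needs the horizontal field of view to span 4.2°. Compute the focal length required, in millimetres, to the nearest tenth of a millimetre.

304.1 mm

From α = 2·arctan(w/2f) we get f = w / (2·tan(α/2)).
With w = 22.3 mm and α/2 = 2.1°, tan(α/2) ≈ 0.03667, so f ≈ 22.3 / 0.07334 ≈ 304.0771 mm.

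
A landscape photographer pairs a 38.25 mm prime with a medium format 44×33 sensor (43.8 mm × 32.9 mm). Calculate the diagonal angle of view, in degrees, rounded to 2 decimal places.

Sensor diagonal = √(43.8² + 32.9²) = √3000.8500 ≈ 54.7800 mm.
Angle of view α = 2·arctan(d/2f) with d = 54.7800 mm and f = 38.25 mm.
d/2f = 0.71608; arctan(0.71608) ≈ 35.6056°, so α ≈ 71.2113°.

71.21°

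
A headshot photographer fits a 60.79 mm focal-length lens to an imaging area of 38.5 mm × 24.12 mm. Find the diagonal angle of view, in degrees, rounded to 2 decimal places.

40.98°

Sensor diagonal = √(38.5² + 24.12²) = √2064.0244 ≈ 45.4315 mm.
Angle of view α = 2·arctan(d/2f) with d = 45.4315 mm and f = 60.79 mm.
d/2f = 0.37368; arctan(0.37368) ≈ 20.4895°, so α ≈ 40.9790°.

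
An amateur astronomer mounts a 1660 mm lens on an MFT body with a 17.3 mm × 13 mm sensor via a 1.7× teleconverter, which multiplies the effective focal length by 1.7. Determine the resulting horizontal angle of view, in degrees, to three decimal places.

Effective focal length f = 1660 × 1.7 = 2822 mm.
α = 2·arctan(17.3 / (2 × 2822)) = 2·arctan(0.00307) ≈ 0.3512°.

0.351°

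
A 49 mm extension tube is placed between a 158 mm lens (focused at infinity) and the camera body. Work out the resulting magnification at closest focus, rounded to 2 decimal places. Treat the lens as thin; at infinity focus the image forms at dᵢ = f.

0.31×

The tube moves the image plane from f to f + e, so dᵢ = 158 + 49 = 207 mm. Focus is achieved when 1/f = 1/dₒ + 1/dᵢ, giving dₒ = 1/(1/f − 1/(f+e)).
Magnification m = dᵢ/dₒ = (f+e)·(1/f − 1/(f+e)) = e/f = 49/158 ≈ 0.3101.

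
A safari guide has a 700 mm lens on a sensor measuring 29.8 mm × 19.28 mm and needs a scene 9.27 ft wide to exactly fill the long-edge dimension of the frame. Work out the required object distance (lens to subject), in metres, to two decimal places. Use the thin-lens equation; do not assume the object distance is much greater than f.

W: 9.27 ft × 304.8 mm/ft = 2825.50 mm.
Magnification m = w/W = dᵢ/dₒ; combined with 1/f = 1/dₒ + 1/dᵢ this gives dₒ = f·(1 + W/w).
dₒ = 700 mm × (1 + 2825.5/29.8) = 700 × 95.8153 ≈ 67070.709 mm = 67.0707 m.

67.07 m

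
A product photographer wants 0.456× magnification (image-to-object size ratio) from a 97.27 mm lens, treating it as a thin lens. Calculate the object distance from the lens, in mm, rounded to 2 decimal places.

With m = dᵢ/dₒ and 1/f = 1/dₒ + 1/dᵢ, substituting dᵢ = m·dₒ gives 1/f = (1 + 1/m)/dₒ, hence dₒ = f·(1 + 1/m).
dₒ = 97.27 × (1 + 1/0.456) = 97.27 × 3.19298 ≈ 310.581 mm.

310.58 mm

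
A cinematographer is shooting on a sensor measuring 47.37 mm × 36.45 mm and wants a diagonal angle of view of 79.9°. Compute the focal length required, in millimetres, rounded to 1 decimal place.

Sensor diagonal = √(47.37² + 36.45²) = √3572.5194 ≈ 59.7706 mm.
From α = 2·arctan(d/2f) we get f = d / (2·tan(α/2)).
With d = 59.7706 mm and α/2 = 39.95°, tan(α/2) ≈ 0.83761, so f ≈ 59.7706 / 1.67523 ≈ 35.6791 mm.

35.7 mm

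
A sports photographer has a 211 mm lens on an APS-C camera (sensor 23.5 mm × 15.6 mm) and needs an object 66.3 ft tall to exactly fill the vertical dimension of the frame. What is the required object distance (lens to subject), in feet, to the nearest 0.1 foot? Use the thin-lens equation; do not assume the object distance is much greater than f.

W: 66.3 ft × 304.8 mm/ft = 20208.24 mm.
Magnification m = h/W = dᵢ/dₒ; combined with 1/f = 1/dₒ + 1/dᵢ this gives dₒ = f·(1 + W/h).
dₒ = 211 mm × (1 + 20208.2/15.6) = 211 × 1296.4000 ≈ 273540.391 mm = 273540.391/304.8 ft = 897.442 ft.

897.4 ft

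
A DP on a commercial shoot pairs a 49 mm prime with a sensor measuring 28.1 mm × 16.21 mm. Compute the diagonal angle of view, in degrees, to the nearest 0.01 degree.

36.63°

Sensor diagonal = √(28.1² + 16.21²) = √1052.3741 ≈ 32.4403 mm.
Angle of view α = 2·arctan(d/2f) with d = 32.4403 mm and f = 49 mm.
d/2f = 0.33102; arctan(0.33102) ≈ 18.3158°, so α ≈ 36.6315°.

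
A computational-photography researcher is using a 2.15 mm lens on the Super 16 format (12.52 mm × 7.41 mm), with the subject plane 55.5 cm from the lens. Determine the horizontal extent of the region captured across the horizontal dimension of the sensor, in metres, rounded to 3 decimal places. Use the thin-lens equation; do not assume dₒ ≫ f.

3.219 m

dₒ: 55.5 cm = 555 mm.
Similar triangles through the lens centre give W/dₒ = w/dᵢ; with 1/f = 1/dₒ + 1/dᵢ this gives W = w·(dₒ − f)/f.
W = 12.52 mm × (555 − 2.15) / 2.15 = 12.52 × 257.1395 ≈ 3219.387 mm = 3.21939 m.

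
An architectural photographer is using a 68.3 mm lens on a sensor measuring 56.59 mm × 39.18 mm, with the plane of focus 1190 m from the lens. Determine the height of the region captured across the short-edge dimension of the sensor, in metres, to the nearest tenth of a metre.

682.6 m

dₒ: 1190 m = 1.19e+06 mm.
Similar triangles through the lens centre give W/dₒ = h/dᵢ; with 1/f = 1/dₒ + 1/dᵢ this gives W = h·(dₒ − f)/f.
W = 39.18 mm × (1.19e+06 − 68.3) / 68.3 = 39.18 × 17422.1332 ≈ 682599.180 mm = 682.599 m.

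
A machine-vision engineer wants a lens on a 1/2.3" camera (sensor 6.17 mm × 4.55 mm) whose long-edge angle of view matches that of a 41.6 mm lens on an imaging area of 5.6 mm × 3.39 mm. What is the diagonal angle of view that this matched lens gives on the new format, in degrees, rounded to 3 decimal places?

Equal long-edge AOV ⇒ f₂ = f₁ · 6.17/5.6 = 41.6 × 1.10179 ≈ 45.8343 mm.
Sensor diagonal = √(6.17² + 4.55²) = √58.7714 ≈ 7.6663 mm.
Diagonal AOV on the new format = 2·arctan(7.6663 / (2 × 45.8343)) = 2·arctan(0.08363) ≈ 9.5611°.

9.561°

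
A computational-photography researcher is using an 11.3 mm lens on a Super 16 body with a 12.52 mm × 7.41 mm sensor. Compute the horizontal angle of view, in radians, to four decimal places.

Angle of view α = 2·arctan(w/2f) with w = 12.52 mm and f = 11.3 mm.
w/2f = 0.55398; arctan(0.55398) ≈ 0.5059 rad, so α ≈ 1.0118 rad.

1.0118 rad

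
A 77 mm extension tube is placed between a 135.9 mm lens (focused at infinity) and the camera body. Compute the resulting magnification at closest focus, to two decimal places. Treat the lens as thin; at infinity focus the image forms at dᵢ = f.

The tube moves the image plane from f to f + e, so dᵢ = 135.9 + 77 = 212.9 mm. Focus is achieved when 1/f = 1/dₒ + 1/dᵢ, giving dₒ = 1/(1/f − 1/(f+e)).
Magnification m = dᵢ/dₒ = (f+e)·(1/f − 1/(f+e)) = e/f = 77/135.9 ≈ 0.5666.

0.57×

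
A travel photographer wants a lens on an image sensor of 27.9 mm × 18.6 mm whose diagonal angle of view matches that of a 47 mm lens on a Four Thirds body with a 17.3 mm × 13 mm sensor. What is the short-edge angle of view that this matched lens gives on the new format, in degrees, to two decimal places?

Sensor diagonal = √(17.3² + 13²) = √468.2900 ≈ 21.6400 mm.
Sensor diagonal = √(27.9² + 18.6²) = √1124.3700 ≈ 33.5316 mm.
Equal diagonal AOV ⇒ f₂ = f₁ · 33.5316/21.6400 = 47 × 1.54952 ≈ 72.8274 mm.
Short-edge AOV on the new format = 2·arctan(18.6 / (2 × 72.8274)) = 2·arctan(0.12770) ≈ 14.5545°.

14.55°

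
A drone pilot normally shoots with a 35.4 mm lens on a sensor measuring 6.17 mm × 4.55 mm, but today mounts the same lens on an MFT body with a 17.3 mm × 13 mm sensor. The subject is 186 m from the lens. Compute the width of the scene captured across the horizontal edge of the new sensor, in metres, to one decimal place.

The focal length stays 35.4 mm; the relevant sensor dimension is now w = 17.3 mm. Object distance dₒ = 186 m = 186000 mm.
Thin-lens field width W = w·(dₒ − f)/f = 17.3 × (186000 − 35.4)/35.4 ≈ 90881.005 mm = 90.881 m.

90.9 m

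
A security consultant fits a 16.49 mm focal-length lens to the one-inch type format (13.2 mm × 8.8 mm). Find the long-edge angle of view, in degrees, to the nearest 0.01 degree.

43.63°

Angle of view α = 2·arctan(w/2f) with w = 13.2 mm and f = 16.49 mm.
w/2f = 0.40024; arctan(0.40024) ≈ 21.8134°, so α ≈ 43.6268°.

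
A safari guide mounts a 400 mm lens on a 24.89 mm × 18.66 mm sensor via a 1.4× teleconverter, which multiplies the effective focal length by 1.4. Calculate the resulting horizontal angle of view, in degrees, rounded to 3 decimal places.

2.546°

Effective focal length f = 400 × 1.4 = 560 mm.
α = 2·arctan(24.89 / (2 × 560)) = 2·arctan(0.02222) ≈ 2.5462°.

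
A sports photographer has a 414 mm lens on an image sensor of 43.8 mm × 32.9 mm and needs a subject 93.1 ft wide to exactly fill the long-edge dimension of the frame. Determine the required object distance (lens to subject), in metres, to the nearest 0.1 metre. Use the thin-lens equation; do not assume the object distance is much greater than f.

268.6 m

W: 93.1 ft × 304.8 mm/ft = 28376.88 mm.
Magnification m = w/W = dᵢ/dₒ; combined with 1/f = 1/dₒ + 1/dᵢ this gives dₒ = f·(1 + W/w).
dₒ = 414 mm × (1 + 28376.9/43.8) = 414 × 648.8740 ≈ 268633.816 mm = 268.634 m.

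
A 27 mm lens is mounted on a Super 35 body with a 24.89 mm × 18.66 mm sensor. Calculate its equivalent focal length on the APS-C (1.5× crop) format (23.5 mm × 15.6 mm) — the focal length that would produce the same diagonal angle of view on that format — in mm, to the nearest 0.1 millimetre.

Sensor diagonal = √(24.89² + 18.66²) = √967.7077 ≈ 31.1080 mm.
Sensor diagonal = √(23.5² + 15.6²) = √795.6100 ≈ 28.2066 mm.
Equal angle of view means equal diagonal/f ratio, so f₂ = f₁ · (diagonal₂/diagonal₁) = 27 × 28.2066/31.1080.
f₂ = 27 × 0.90673 ≈ 24.482 mm.

24.5 mm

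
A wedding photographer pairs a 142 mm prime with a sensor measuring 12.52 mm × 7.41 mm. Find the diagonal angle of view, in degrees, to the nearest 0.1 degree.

Sensor diagonal = √(12.52² + 7.41²) = √211.6585 ≈ 14.5485 mm.
Angle of view α = 2·arctan(d/2f) with d = 14.5485 mm and f = 142 mm.
d/2f = 0.05123; arctan(0.05123) ≈ 2.9325°, so α ≈ 5.8651°.

5.9°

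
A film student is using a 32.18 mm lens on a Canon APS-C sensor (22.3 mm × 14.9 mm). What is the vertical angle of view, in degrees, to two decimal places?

26.07°

Angle of view α = 2·arctan(h/2f) with h = 14.9 mm and f = 32.18 mm.
h/2f = 0.23151; arctan(0.23151) ≈ 13.0349°, so α ≈ 26.0698°.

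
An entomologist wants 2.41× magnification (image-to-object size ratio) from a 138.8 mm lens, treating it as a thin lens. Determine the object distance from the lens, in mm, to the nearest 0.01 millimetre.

With m = dᵢ/dₒ and 1/f = 1/dₒ + 1/dᵢ, substituting dᵢ = m·dₒ gives 1/f = (1 + 1/m)/dₒ, hence dₒ = f·(1 + 1/m).
dₒ = 138.8 × (1 + 1/2.41) = 138.8 × 1.41494 ≈ 196.393 mm.

196.39 mm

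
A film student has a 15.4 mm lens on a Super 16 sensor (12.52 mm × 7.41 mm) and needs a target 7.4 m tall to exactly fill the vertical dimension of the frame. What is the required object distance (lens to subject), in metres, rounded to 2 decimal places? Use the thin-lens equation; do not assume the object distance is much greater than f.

15.39 m

W: 7.4 m = 7400 mm.
Magnification m = h/W = dᵢ/dₒ; combined with 1/f = 1/dₒ + 1/dᵢ this gives dₒ = f·(1 + W/h).
dₒ = 15.4 mm × (1 + 7400/7.41) = 15.4 × 999.6505 ≈ 15394.617 mm = 15.3946 m.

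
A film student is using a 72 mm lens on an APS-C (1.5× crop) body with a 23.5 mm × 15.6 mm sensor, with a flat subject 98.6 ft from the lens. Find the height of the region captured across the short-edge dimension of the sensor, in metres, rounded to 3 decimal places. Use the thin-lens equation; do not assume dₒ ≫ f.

6.496 m

dₒ: 98.6 ft × 304.8 mm/ft = 30053.28 mm.
Similar triangles through the lens centre give W/dₒ = h/dᵢ; with 1/f = 1/dₒ + 1/dᵢ this gives W = h·(dₒ − f)/f.
W = 15.6 mm × (30053.3 − 72) / 72 = 15.6 × 416.4067 ≈ 6495.944 mm = 6.49594 m.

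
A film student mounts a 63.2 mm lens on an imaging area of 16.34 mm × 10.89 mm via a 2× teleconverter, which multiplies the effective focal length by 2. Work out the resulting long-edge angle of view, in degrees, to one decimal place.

7.4°

Effective focal length f = 63.2 × 2 = 126.4 mm.
α = 2·arctan(16.34 / (2 × 126.4)) = 2·arctan(0.06464) ≈ 7.3965°.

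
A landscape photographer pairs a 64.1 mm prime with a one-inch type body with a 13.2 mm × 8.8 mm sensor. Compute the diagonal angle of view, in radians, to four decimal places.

0.2462 rad

Sensor diagonal = √(13.2² + 8.8²) = √251.6800 ≈ 15.8644 mm.
Angle of view α = 2·arctan(d/2f) with d = 15.8644 mm and f = 64.1 mm.
d/2f = 0.12375; arctan(0.12375) ≈ 0.1231 rad, so α ≈ 0.2462 rad.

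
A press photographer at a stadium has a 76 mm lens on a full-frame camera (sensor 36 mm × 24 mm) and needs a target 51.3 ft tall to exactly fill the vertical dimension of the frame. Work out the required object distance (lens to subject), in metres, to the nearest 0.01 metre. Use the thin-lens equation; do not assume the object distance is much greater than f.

W: 51.3 ft × 304.8 mm/ft = 15636.24 mm.
Magnification m = h/W = dᵢ/dₒ; combined with 1/f = 1/dₒ + 1/dᵢ this gives dₒ = f·(1 + W/h).
dₒ = 76 mm × (1 + 15636.2/24) = 76 × 652.5100 ≈ 49590.758 mm = 49.5908 m.

49.59 m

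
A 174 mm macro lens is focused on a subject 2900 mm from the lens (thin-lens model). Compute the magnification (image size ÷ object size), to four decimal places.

0.0638×

Thin lens: 1/f = 1/dₒ + 1/dᵢ → 1/dᵢ = 1/174 − 1/2900 = 0.0054023 mm⁻¹, so dᵢ ≈ 185.1064 mm.
Magnification m = dᵢ/dₒ = 185.1064/2900 ≈ 0.06383.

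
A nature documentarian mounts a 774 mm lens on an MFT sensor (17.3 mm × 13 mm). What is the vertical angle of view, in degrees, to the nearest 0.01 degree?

Angle of view α = 2·arctan(h/2f) with h = 13 mm and f = 774 mm.
h/2f = 0.00840; arctan(0.00840) ≈ 0.4812°, so α ≈ 0.9623°.

0.96°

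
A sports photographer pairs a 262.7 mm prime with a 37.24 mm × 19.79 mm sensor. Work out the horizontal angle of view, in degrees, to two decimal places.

Angle of view α = 2·arctan(w/2f) with w = 37.24 mm and f = 262.7 mm.
w/2f = 0.07088; arctan(0.07088) ≈ 4.0543°, so α ≈ 8.1086°.

8.11°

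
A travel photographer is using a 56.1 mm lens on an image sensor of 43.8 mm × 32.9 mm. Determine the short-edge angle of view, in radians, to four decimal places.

0.5705 rad

Angle of view α = 2·arctan(h/2f) with h = 32.9 mm and f = 56.1 mm.
h/2f = 0.29323; arctan(0.29323) ≈ 0.2852 rad, so α ≈ 0.5705 rad.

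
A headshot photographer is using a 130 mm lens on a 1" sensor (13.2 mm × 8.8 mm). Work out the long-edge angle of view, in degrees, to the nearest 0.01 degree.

Angle of view α = 2·arctan(w/2f) with w = 13.2 mm and f = 130 mm.
w/2f = 0.05077; arctan(0.05077) ≈ 2.9064°, so α ≈ 5.8127°.

5.81°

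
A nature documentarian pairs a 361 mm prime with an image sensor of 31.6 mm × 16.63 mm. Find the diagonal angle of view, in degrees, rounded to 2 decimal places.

Sensor diagonal = √(31.6² + 16.63²) = √1275.1169 ≈ 35.7088 mm.
Angle of view α = 2·arctan(d/2f) with d = 35.7088 mm and f = 361 mm.
d/2f = 0.04946; arctan(0.04946) ≈ 2.8314°, so α ≈ 5.6629°.

5.66°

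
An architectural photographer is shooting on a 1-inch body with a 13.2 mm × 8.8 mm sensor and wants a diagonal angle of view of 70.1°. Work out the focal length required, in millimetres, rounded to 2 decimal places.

Sensor diagonal = √(13.2² + 8.8²) = √251.6800 ≈ 15.8644 mm.
From α = 2·arctan(d/2f) we get f = d / (2·tan(α/2)).
With d = 15.8644 mm and α/2 = 35.05°, tan(α/2) ≈ 0.70151, so f ≈ 15.8644 / 1.40302 ≈ 11.3074 mm.

11.31 mm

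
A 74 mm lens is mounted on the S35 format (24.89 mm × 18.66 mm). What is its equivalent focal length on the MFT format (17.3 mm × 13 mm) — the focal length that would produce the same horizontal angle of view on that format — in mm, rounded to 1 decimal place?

51.4 mm

Equal angle of view means equal width/f ratio, so f₂ = f₁ · (width₂/width₁) = 74 × 17.3/24.89.
f₂ = 74 × 0.69506 ≈ 51.434 mm.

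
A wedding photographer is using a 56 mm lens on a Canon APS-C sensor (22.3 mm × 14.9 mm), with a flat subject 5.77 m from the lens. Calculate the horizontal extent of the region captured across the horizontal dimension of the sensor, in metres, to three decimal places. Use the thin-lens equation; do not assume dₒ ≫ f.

dₒ: 5.77 m = 5770 mm.
Similar triangles through the lens centre give W/dₒ = w/dᵢ; with 1/f = 1/dₒ + 1/dᵢ this gives W = w·(dₒ − f)/f.
W = 22.3 mm × (5770 − 56) / 56 = 22.3 × 102.0357 ≈ 2275.396 mm = 2.2754 m.

2.275 m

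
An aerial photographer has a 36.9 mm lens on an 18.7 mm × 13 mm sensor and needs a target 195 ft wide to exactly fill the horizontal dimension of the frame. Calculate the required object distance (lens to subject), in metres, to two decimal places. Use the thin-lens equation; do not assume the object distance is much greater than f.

117.32 m

W: 195 ft × 304.8 mm/ft = 59436.00 mm.
Magnification m = w/W = dᵢ/dₒ; combined with 1/f = 1/dₒ + 1/dᵢ this gives dₒ = f·(1 + W/w).
dₒ = 36.9 mm × (1 + 59436/18.7) = 36.9 × 3179.3956 ≈ 117319.698 mm = 117.32 m.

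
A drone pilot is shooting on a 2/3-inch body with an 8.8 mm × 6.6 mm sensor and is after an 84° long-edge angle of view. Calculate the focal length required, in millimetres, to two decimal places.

From α = 2·arctan(w/2f) we get f = w / (2·tan(α/2)).
With w = 8.8 mm and α/2 = 42°, tan(α/2) ≈ 0.90040, so f ≈ 8.8 / 1.80081 ≈ 4.8867 mm.

4.89 mm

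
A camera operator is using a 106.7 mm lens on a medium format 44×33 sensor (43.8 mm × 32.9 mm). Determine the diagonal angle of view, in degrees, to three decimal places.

28.794°

Sensor diagonal = √(43.8² + 32.9²) = √3000.8500 ≈ 54.7800 mm.
Angle of view α = 2·arctan(d/2f) with d = 54.7800 mm and f = 106.7 mm.
d/2f = 0.25670; arctan(0.25670) ≈ 14.3970°, so α ≈ 28.7941°.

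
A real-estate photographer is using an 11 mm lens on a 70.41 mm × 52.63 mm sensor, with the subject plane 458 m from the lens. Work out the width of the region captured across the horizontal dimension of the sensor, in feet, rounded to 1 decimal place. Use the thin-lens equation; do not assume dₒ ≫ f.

9617.9 ft

dₒ: 458 m = 458000 mm.
Similar triangles through the lens centre give W/dₒ = w/dᵢ; with 1/f = 1/dₒ + 1/dᵢ this gives W = w·(dₒ − f)/f.
W = 70.41 mm × (458000 − 11) / 11 = 70.41 × 41635.3636 ≈ 2931545.954 mm = 2931545.954/304.8 ft = 9617.93 ft.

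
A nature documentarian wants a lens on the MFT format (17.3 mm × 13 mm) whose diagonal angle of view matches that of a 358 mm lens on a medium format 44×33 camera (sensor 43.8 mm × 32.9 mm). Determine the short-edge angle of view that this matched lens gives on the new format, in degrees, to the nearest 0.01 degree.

5.26°

Sensor diagonal = √(43.8² + 32.9²) = √3000.8500 ≈ 54.7800 mm.
Sensor diagonal = √(17.3² + 13²) = √468.2900 ≈ 21.6400 mm.
Equal diagonal AOV ⇒ f₂ = f₁ · 21.6400/54.7800 = 358 × 0.39503 ≈ 141.4224 mm.
Short-edge AOV on the new format = 2·arctan(13 / (2 × 141.4224)) = 2·arctan(0.04596) ≈ 5.2631°.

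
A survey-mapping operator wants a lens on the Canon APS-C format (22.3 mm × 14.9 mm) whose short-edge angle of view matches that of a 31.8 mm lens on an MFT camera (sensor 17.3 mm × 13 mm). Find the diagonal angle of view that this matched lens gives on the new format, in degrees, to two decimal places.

Equal short-edge AOV ⇒ f₂ = f₁ · 14.9/13 = 31.8 × 1.14615 ≈ 36.4477 mm.
Sensor diagonal = √(22.3² + 14.9²) = √719.3000 ≈ 26.8198 mm.
Diagonal AOV on the new format = 2·arctan(26.8198 / (2 × 36.4477)) = 2·arctan(0.36792) ≈ 40.3993°.

40.40°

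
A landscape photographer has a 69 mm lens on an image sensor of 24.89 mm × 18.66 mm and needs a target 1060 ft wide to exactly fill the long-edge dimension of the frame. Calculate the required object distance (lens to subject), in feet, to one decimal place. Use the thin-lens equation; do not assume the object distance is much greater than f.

W: 1060 ft × 304.8 mm/ft = 323087.99 mm.
Magnification m = w/W = dᵢ/dₒ; combined with 1/f = 1/dₒ + 1/dᵢ this gives dₒ = f·(1 + W/w).
dₒ = 69 mm × (1 + 323088/24.89) = 69 × 12981.6344 ≈ 895732.772 mm = 895732.772/304.8 ft = 2938.76 ft.

2938.8 ft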